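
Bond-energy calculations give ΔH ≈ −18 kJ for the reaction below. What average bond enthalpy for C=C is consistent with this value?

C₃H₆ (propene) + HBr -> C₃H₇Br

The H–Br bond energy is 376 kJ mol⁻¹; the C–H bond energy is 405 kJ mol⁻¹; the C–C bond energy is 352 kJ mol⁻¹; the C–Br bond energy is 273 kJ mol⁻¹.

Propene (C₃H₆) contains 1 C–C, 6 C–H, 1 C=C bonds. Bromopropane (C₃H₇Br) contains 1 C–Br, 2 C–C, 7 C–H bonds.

Let D be the C=C bond energy.
Σ(broken) = 1×352 + 6×405 + 1×D + 1×376 = 3158 + D
Σ(formed) = 1×273 + 2×352 + 7×405 = 3812
ΔH = Σ(broken) − Σ(formed) = (3158 + D) − (3812) = −654 + D
Setting this equal to −18 kJ gives D = 636 kJ/mol.

D(C=C) ≈ 636 kJ/mol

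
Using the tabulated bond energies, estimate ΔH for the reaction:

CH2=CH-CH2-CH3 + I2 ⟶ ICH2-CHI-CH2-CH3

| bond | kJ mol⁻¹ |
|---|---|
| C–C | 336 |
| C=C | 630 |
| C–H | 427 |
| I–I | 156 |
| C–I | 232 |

Bonds broken (reactants):
  C–C: 2 × 336 = 672
  C–H: 8 × 427 = 3416
  C=C: 1 × 630 = 630
  I–I: 1 × 156 = 156
  Σ(broken) = 4874 kJ
Bonds formed (products):
  C–C: 3 × 336 = 1008
  C–H: 8 × 427 = 3416
  C–I: 2 × 232 = 464
  Σ(formed) = 4888 kJ
ΔH = Σ(broken) − Σ(formed) = 4874 − 4888 = −14 kJ

ΔH ≈ −14 kJ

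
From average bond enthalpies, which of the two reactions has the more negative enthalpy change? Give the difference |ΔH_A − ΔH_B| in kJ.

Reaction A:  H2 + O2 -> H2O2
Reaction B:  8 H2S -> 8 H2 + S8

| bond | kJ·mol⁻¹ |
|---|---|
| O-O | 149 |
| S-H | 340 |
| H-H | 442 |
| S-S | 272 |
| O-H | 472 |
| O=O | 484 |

Reaction B, by 105 kJ

Reaction A:
  Bonds broken (reactants):
    H-H: 1 × 442 = 442
    O=O: 1 × 484 = 484
    Σ(broken) = 926 kJ
  Bonds formed (products):
    O-H: 2 × 472 = 944
    O-O: 1 × 149 = 149
    Σ(formed) = 1093 kJ
  ΔH_A = 926 − 1093 = −167 kJ
Reaction B:
  Bonds broken (reactants):
    S-H: 16 × 340 = 5440
    Σ(broken) = 5440 kJ
  Bonds formed (products):
    H-H: 8 × 442 = 3536
    S-S: 8 × 272 = 2176
    Σ(formed) = 5712 kJ
  ΔH_B = 5440 − 5712 = −272 kJ
ΔH_A − ΔH_B = +105 kJ, so reaction B has the more negative ΔH; |ΔH_A − ΔH_B| = 105 kJ.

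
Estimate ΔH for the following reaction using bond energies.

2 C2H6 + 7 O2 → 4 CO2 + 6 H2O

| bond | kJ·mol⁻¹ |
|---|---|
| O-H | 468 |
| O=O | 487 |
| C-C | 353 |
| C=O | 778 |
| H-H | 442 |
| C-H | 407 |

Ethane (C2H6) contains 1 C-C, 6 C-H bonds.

ΔH ≈ −2841 kJ

Bonds broken (reactants):
  C-C: 2 × 353 = 706
  C-H: 12 × 407 = 4884
  O=O: 7 × 487 = 3409
  Σ(broken) = 8999 kJ
Bonds formed (products):
  C=O: 8 × 778 = 6224
  O-H: 12 × 468 = 5616
  Σ(formed) = 11840 kJ
ΔH = Σ(broken) − Σ(formed) = 8999 − 11840 = −2841 kJ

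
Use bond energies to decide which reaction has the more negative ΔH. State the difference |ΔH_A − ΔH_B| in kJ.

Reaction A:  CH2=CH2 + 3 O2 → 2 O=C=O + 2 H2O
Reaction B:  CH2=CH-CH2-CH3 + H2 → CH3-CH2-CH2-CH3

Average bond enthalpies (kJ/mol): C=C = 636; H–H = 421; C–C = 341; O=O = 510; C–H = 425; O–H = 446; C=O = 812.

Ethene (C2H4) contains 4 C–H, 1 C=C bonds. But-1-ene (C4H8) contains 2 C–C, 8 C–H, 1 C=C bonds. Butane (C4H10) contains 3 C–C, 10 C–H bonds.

Reaction A, by 1032 kJ

Reaction A:
  Bonds broken (reactants):
    C–H: 4 × 425 = 1700
    C=C: 1 × 636 = 636
    O=O: 3 × 510 = 1530
    Σ(broken) = 3866 kJ
  Bonds formed (products):
    C=O: 4 × 812 = 3248
    O–H: 4 × 446 = 1784
    Σ(formed) = 5032 kJ
  ΔH_A = 3866 − 5032 = −1166 kJ
Reaction B:
  Bonds broken (reactants):
    C–C: 2 × 341 = 682
    C–H: 8 × 425 = 3400
    C=C: 1 × 636 = 636
    H–H: 1 × 421 = 421
    Σ(broken) = 5139 kJ
  Bonds formed (products):
    C–C: 3 × 341 = 1023
    C–H: 10 × 425 = 4250
    Σ(formed) = 5273 kJ
  ΔH_B = 5139 − 5273 = −134 kJ
ΔH_A − ΔH_B = −1032 kJ, so reaction A has the more negative ΔH; |ΔH_A − ΔH_B| = 1032 kJ.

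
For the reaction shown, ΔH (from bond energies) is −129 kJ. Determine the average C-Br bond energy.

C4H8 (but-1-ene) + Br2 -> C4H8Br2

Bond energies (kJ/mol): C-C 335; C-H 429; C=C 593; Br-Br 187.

D(C-Br) ≈ 287 kJ/mol

Let D be the C-Br bond energy.
Σ(broken) = 1×187 + 2×335 + 8×429 + 1×593 = 4882
Σ(formed) = 2×D + 3×335 + 8×429 = 4437 + 2D
ΔH = Σ(broken) − Σ(formed) = (4882) − (4437 + 2D) = +445 − 2D
Setting this equal to −129 kJ gives 2D = 574, so D = 287 kJ/mol.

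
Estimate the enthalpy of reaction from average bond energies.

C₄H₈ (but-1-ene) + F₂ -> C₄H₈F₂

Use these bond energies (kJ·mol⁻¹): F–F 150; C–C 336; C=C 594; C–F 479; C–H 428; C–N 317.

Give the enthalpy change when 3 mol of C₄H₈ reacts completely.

ΔH = −1650 kJ

Bonds broken (reactants):
  C–C: 2 × 336 = 672
  C–H: 8 × 428 = 3424
  C=C: 1 × 594 = 594
  F–F: 1 × 150 = 150
  Σ(broken) = 4840 kJ
Bonds formed (products):
  C–C: 3 × 336 = 1008
  C–F: 2 × 479 = 958
  C–H: 8 × 428 = 3424
  Σ(formed) = 5390 kJ
ΔH = Σ(broken) − Σ(formed) = 4840 − 5390 = −550 kJ
For 3× the reaction as written: 3 × (−550) = −1650 kJ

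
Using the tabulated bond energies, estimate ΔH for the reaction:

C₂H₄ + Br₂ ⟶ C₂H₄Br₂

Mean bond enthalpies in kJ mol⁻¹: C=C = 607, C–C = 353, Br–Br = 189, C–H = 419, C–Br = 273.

ΔH ≈ −103 kJ

Bonds broken (reactants):
  Br–Br: 1 × 189 = 189
  C–H: 4 × 419 = 1676
  C=C: 1 × 607 = 607
  Σ(broken) = 2472 kJ
Bonds formed (products):
  C–Br: 2 × 273 = 546
  C–C: 1 × 353 = 353
  C–H: 4 × 419 = 1676
  Σ(formed) = 2575 kJ
ΔH = Σ(broken) − Σ(formed) = 2472 − 2575 = −103 kJ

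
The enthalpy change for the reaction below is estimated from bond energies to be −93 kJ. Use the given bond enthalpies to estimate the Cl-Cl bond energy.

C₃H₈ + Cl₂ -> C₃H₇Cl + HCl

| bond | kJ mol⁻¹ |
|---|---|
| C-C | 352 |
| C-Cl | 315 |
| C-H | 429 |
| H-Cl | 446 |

Let D be the Cl-Cl bond energy.
Σ(broken) = 2×352 + 8×429 + 1×D = 4136 + D
Σ(formed) = 2×352 + 1×315 + 7×429 + 1×446 = 4468
ΔH = Σ(broken) − Σ(formed) = (4136 + D) − (4468) = −332 + D
Setting this equal to −93 kJ gives D = 239 kJ/mol.

D(Cl-Cl) ≈ 239 kJ/mol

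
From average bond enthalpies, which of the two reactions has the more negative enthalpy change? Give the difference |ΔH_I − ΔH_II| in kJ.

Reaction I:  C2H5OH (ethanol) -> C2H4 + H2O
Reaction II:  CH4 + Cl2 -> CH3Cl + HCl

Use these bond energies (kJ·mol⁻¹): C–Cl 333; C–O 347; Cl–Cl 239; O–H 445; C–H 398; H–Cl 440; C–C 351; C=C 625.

Reaction I:
  Bonds broken (reactants):
    C–C: 1 × 351 = 351
    C–H: 5 × 398 = 1990
    C–O: 1 × 347 = 347
    O–H: 1 × 445 = 445
    Σ(broken) = 3133 kJ
  Bonds formed (products):
    C–H: 4 × 398 = 1592
    C=C: 1 × 625 = 625
    O–H: 2 × 445 = 890
    Σ(formed) = 3107 kJ
  ΔH_I = 3133 − 3107 = +26 kJ
Reaction II:
  Bonds broken (reactants):
    C–H: 4 × 398 = 1592
    Cl–Cl: 1 × 239 = 239
    Σ(broken) = 1831 kJ
  Bonds formed (products):
    C–Cl: 1 × 333 = 333
    C–H: 3 × 398 = 1194
    H–Cl: 1 × 440 = 440
    Σ(formed) = 1967 kJ
  ΔH_II = 1831 − 1967 = −136 kJ
ΔH_I − ΔH_II = +162 kJ, so reaction II has the more negative ΔH; |ΔH_I − ΔH_II| = 162 kJ.

Reaction II, by 162 kJ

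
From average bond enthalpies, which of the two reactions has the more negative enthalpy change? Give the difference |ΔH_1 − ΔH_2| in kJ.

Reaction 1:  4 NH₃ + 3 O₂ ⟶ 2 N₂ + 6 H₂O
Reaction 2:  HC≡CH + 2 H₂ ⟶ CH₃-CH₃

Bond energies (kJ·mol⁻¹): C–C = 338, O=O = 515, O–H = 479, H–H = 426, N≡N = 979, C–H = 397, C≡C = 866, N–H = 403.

Reaction 1:
  Bonds broken (reactants):
    N–H: 12 × 403 = 4836
    O=O: 3 × 515 = 1545
    Σ(broken) = 6381 kJ
  Bonds formed (products):
    N≡N: 2 × 979 = 1958
    O–H: 12 × 479 = 5748
    Σ(formed) = 7706 kJ
  ΔH_1 = 6381 − 7706 = −1325 kJ
Reaction 2:
  Bonds broken (reactants):
    C≡C: 1 × 866 = 866
    C–H: 2 × 397 = 794
    H–H: 2 × 426 = 852
    Σ(broken) = 2512 kJ
  Bonds formed (products):
    C–C: 1 × 338 = 338
    C–H: 6 × 397 = 2382
    Σ(formed) = 2720 kJ
  ΔH_2 = 2512 − 2720 = −208 kJ
ΔH_1 − ΔH_2 = −1117 kJ, so reaction 1 has the more negative ΔH; |ΔH_1 − ΔH_2| = 1117 kJ.

Reaction 1, by 1117 kJ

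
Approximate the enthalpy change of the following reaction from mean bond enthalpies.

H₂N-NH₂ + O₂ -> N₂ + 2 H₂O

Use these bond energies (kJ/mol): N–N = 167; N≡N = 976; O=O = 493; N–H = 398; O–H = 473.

ΔH ≈ −616 kJ

Bonds broken (reactants):
  N–H: 4 × 398 = 1592
  N–N: 1 × 167 = 167
  O=O: 1 × 493 = 493
  Σ(broken) = 2252 kJ
Bonds formed (products):
  N≡N: 1 × 976 = 976
  O–H: 4 × 473 = 1892
  Σ(formed) = 2868 kJ
ΔH = Σ(broken) − Σ(formed) = 2252 − 2868 = −616 kJ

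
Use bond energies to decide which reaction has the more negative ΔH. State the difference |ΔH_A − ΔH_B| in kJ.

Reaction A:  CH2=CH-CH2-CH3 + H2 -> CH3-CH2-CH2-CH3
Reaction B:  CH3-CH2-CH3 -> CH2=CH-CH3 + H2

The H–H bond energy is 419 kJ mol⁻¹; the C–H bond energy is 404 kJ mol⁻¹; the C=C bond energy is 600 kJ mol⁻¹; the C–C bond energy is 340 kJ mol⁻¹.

Reaction A, by 258 kJ

Reaction A:
  Bonds broken (reactants):
    C–C: 2 × 340 = 680
    C–H: 8 × 404 = 3232
    C=C: 1 × 600 = 600
    H–H: 1 × 419 = 419
    Σ(broken) = 4931 kJ
  Bonds formed (products):
    C–C: 3 × 340 = 1020
    C–H: 10 × 404 = 4040
    Σ(formed) = 5060 kJ
  ΔH_A = 4931 − 5060 = −129 kJ
Reaction B:
  Bonds broken (reactants):
    C–C: 2 × 340 = 680
    C–H: 8 × 404 = 3232
    Σ(broken) = 3912 kJ
  Bonds formed (products):
    C–C: 1 × 340 = 340
    C–H: 6 × 404 = 2424
    C=C: 1 × 600 = 600
    H–H: 1 × 419 = 419
    Σ(formed) = 3783 kJ
  ΔH_B = 3912 − 3783 = +129 kJ
ΔH_A − ΔH_B = −258 kJ, so reaction A has the more negative ΔH; |ΔH_A − ΔH_B| = 258 kJ.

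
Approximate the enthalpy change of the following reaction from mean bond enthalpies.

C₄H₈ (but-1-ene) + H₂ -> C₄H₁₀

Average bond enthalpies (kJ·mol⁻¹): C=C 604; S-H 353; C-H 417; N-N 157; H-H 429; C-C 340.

ΔH ≈ −141 kJ

Bonds broken (reactants):
  C-C: 2 × 340 = 680
  C-H: 8 × 417 = 3336
  C=C: 1 × 604 = 604
  H-H: 1 × 429 = 429
  Σ(broken) = 5049 kJ
Bonds formed (products):
  C-C: 3 × 340 = 1020
  C-H: 10 × 417 = 4170
  Σ(formed) = 5190 kJ
ΔH = Σ(broken) − Σ(formed) = 5049 − 5190 = −141 kJ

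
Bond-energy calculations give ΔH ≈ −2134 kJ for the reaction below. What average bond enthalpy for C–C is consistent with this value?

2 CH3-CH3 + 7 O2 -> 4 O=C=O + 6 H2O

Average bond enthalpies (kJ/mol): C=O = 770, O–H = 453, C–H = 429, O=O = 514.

Let D be the C–C bond energy.
Σ(broken) = 2×D + 12×429 + 7×514 = 8746 + 2D
Σ(formed) = 8×770 + 12×453 = 11596
ΔH = Σ(broken) − Σ(formed) = (8746 + 2D) − (11596) = −2850 + 2D
Setting this equal to −2134 kJ gives 2D = 716, so D = 358 kJ/mol.

D(C–C) ≈ 358 kJ/mol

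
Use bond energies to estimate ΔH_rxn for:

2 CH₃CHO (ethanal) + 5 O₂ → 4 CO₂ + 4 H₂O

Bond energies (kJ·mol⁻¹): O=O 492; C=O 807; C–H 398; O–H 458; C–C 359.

ΔH ≈ −2144 kJ

Bonds broken (reactants):
  C–C: 2 × 359 = 718
  C–H: 8 × 398 = 3184
  C=O: 2 × 807 = 1614
  O=O: 5 × 492 = 2460
  Σ(broken) = 7976 kJ
Bonds formed (products):
  C=O: 8 × 807 = 6456
  O–H: 8 × 458 = 3664
  Σ(formed) = 10120 kJ
ΔH = Σ(broken) − Σ(formed) = 7976 − 10120 = −2144 kJ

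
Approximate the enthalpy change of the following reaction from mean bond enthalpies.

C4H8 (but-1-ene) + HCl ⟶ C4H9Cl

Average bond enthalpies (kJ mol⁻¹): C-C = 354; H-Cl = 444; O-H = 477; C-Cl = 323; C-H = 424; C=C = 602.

Bonds broken (reactants):
  C-C: 2 × 354 = 708
  C-H: 8 × 424 = 3392
  C=C: 1 × 602 = 602
  H-Cl: 1 × 444 = 444
  Σ(broken) = 5146 kJ
Bonds formed (products):
  C-C: 3 × 354 = 1062
  C-Cl: 1 × 323 = 323
  C-H: 9 × 424 = 3816
  Σ(formed) = 5201 kJ
ΔH = Σ(broken) − Σ(formed) = 5146 − 5201 = −55 kJ

ΔH ≈ −55 kJ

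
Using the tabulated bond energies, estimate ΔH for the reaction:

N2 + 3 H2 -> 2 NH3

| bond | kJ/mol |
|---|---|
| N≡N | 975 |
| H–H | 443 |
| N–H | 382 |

Bonds broken (reactants):
  H–H: 3 × 443 = 1329
  N≡N: 1 × 975 = 975
  Σ(broken) = 2304 kJ
Bonds formed (products):
  N–H: 6 × 382 = 2292
  Σ(formed) = 2292 kJ
ΔH = Σ(broken) − Σ(formed) = 2304 − 2292 = +12 kJ

ΔH ≈ +12 kJ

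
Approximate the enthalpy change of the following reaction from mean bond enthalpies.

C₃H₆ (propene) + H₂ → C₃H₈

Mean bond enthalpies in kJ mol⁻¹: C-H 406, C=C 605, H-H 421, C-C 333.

Bonds broken (reactants):
  C-C: 1 × 333 = 333
  C-H: 6 × 406 = 2436
  C=C: 1 × 605 = 605
  H-H: 1 × 421 = 421
  Σ(broken) = 3795 kJ
Bonds formed (products):
  C-C: 2 × 333 = 666
  C-H: 8 × 406 = 3248
  Σ(formed) = 3914 kJ
ΔH = Σ(broken) − Σ(formed) = 3795 − 3914 = −119 kJ

ΔH ≈ −119 kJ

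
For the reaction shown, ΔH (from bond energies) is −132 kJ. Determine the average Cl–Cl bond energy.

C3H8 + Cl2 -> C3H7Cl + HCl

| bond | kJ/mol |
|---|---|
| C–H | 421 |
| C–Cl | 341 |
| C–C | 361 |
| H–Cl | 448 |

Let D be the Cl–Cl bond energy.
Σ(broken) = 2×361 + 8×421 + 1×D = 4090 + D
Σ(formed) = 2×361 + 1×341 + 7×421 + 1×448 = 4458
ΔH = Σ(broken) − Σ(formed) = (4090 + D) − (4458) = −368 + D
Setting this equal to −132 kJ gives D = 236 kJ/mol.

D(Cl–Cl) ≈ 236 kJ/mol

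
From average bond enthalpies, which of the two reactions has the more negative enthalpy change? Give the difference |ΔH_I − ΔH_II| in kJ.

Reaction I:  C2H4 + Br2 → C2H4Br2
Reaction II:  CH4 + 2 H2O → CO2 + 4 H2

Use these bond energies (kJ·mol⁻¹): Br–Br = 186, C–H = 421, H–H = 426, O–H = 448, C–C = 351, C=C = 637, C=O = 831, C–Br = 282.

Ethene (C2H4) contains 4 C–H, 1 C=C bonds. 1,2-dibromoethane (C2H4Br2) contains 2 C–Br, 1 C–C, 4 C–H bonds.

Reaction I:
  Bonds broken (reactants):
    Br–Br: 1 × 186 = 186
    C–H: 4 × 421 = 1684
    C=C: 1 × 637 = 637
    Σ(broken) = 2507 kJ
  Bonds formed (products):
    C–Br: 2 × 282 = 564
    C–C: 1 × 351 = 351
    C–H: 4 × 421 = 1684
    Σ(formed) = 2599 kJ
  ΔH_I = 2507 − 2599 = −92 kJ
Reaction II:
  Bonds broken (reactants):
    C–H: 4 × 421 = 1684
    O–H: 4 × 448 = 1792
    Σ(broken) = 3476 kJ
  Bonds formed (products):
    C=O: 2 × 831 = 1662
    H–H: 4 × 426 = 1704
    Σ(formed) = 3366 kJ
  ΔH_II = 3476 − 3366 = +110 kJ
ΔH_I − ΔH_II = −202 kJ, so reaction I has the more negative ΔH; |ΔH_I − ΔH_II| = 202 kJ.

Reaction I, by 202 kJ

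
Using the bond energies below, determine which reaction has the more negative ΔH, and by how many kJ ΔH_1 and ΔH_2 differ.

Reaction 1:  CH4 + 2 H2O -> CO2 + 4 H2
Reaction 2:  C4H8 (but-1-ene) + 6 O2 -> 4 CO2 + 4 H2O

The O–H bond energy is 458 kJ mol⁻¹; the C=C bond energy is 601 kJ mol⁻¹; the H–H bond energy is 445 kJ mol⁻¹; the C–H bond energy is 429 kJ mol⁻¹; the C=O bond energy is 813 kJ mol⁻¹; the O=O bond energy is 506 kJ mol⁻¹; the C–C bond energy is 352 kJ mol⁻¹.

Reaction 2, by 2537 kJ

Reaction 1:
  Bonds broken (reactants):
    C–H: 4 × 429 = 1716
    O–H: 4 × 458 = 1832
    Σ(broken) = 3548 kJ
  Bonds formed (products):
    C=O: 2 × 813 = 1626
    H–H: 4 × 445 = 1780
    Σ(formed) = 3406 kJ
  ΔH_1 = 3548 − 3406 = +142 kJ
Reaction 2:
  Bonds broken (reactants):
    C–C: 2 × 352 = 704
    C–H: 8 × 429 = 3432
    C=C: 1 × 601 = 601
    O=O: 6 × 506 = 3036
    Σ(broken) = 7773 kJ
  Bonds formed (products):
    C=O: 8 × 813 = 6504
    O–H: 8 × 458 = 3664
    Σ(formed) = 10168 kJ
  ΔH_2 = 7773 − 10168 = −2395 kJ
ΔH_1 − ΔH_2 = +2537 kJ, so reaction 2 has the more negative ΔH; |ΔH_1 − ΔH_2| = 2537 kJ.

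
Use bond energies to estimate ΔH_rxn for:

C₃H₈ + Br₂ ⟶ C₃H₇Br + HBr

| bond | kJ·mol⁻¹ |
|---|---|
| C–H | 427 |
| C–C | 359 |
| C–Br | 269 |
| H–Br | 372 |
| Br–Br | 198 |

Bonds broken (reactants):
  Br–Br: 1 × 198 = 198
  C–C: 2 × 359 = 718
  C–H: 8 × 427 = 3416
  Σ(broken) = 4332 kJ
Bonds formed (products):
  C–Br: 1 × 269 = 269
  C–C: 2 × 359 = 718
  C–H: 7 × 427 = 2989
  H–Br: 1 × 372 = 372
  Σ(formed) = 4348 kJ
ΔH = Σ(broken) − Σ(formed) = 4332 − 4348 = −16 kJ

ΔH ≈ −16 kJ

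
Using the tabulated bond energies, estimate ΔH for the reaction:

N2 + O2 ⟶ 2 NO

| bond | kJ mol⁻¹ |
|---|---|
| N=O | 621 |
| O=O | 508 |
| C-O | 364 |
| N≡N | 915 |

Bonds broken (reactants):
  N≡N: 1 × 915 = 915
  O=O: 1 × 508 = 508
  Σ(broken) = 1423 kJ
Bonds formed (products):
  N=O: 2 × 621 = 1242
  Σ(formed) = 1242 kJ
ΔH = Σ(broken) − Σ(formed) = 1423 − 1242 = +181 kJ

ΔH ≈ +181 kJ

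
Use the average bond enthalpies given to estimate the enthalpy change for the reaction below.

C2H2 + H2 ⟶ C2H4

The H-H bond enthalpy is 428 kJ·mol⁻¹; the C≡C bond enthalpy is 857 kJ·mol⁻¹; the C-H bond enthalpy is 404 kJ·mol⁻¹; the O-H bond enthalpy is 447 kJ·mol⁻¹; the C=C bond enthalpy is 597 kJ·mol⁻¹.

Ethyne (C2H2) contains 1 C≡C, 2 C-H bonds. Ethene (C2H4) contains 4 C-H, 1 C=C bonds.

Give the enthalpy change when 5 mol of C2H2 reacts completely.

ΔH = −600 kJ

Bonds broken (reactants):
  C≡C: 1 × 857 = 857
  C-H: 2 × 404 = 808
  H-H: 1 × 428 = 428
  Σ(broken) = 2093 kJ
Bonds formed (products):
  C-H: 4 × 404 = 1616
  C=C: 1 × 597 = 597
  Σ(formed) = 2213 kJ
ΔH = Σ(broken) − Σ(formed) = 2093 − 2213 = −120 kJ
For 5× the reaction as written: 5 × (−120) = −600 kJ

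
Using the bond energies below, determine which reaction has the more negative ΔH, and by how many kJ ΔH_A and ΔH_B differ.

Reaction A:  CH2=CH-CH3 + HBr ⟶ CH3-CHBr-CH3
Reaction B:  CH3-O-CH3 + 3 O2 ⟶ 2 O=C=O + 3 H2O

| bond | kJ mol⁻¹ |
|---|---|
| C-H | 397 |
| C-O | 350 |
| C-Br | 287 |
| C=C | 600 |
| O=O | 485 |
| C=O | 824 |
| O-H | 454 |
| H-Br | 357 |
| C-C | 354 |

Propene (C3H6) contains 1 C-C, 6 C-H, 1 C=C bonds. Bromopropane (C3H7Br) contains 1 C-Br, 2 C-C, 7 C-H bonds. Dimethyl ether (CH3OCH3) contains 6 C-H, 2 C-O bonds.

Reaction B, by 1402 kJ

Reaction A:
  Bonds broken (reactants):
    C-C: 1 × 354 = 354
    C-H: 6 × 397 = 2382
    C=C: 1 × 600 = 600
    H-Br: 1 × 357 = 357
    Σ(broken) = 3693 kJ
  Bonds formed (products):
    C-Br: 1 × 287 = 287
    C-C: 2 × 354 = 708
    C-H: 7 × 397 = 2779
    Σ(formed) = 3774 kJ
  ΔH_A = 3693 − 3774 = −81 kJ
Reaction B:
  Bonds broken (reactants):
    C-H: 6 × 397 = 2382
    C-O: 2 × 350 = 700
    O=O: 3 × 485 = 1455
    Σ(broken) = 4537 kJ
  Bonds formed (products):
    C=O: 4 × 824 = 3296
    O-H: 6 × 454 = 2724
    Σ(formed) = 6020 kJ
  ΔH_B = 4537 − 6020 = −1483 kJ
ΔH_A − ΔH_B = +1402 kJ, so reaction B has the more negative ΔH; |ΔH_A − ΔH_B| = 1402 kJ.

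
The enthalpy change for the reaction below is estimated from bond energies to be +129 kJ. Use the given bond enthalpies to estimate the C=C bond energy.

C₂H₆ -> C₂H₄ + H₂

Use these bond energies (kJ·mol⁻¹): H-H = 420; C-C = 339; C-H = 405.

Let D be the C=C bond energy.
Σ(broken) = 1×339 + 6×405 = 2769
Σ(formed) = 4×405 + 1×D + 1×420 = 2040 + D
ΔH = Σ(broken) − Σ(formed) = (2769) − (2040 + D) = +729 − D
Setting this equal to +129 kJ gives D = 600 kJ/mol.

D(C=C) ≈ 600 kJ/mol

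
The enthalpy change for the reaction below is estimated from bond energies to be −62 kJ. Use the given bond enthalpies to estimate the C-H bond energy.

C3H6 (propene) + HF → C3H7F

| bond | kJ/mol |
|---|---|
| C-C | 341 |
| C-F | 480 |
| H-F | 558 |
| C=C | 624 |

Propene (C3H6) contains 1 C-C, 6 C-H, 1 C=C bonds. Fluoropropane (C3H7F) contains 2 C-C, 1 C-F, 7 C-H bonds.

D(C-H) ≈ 423 kJ/mol

Let D be the C-H bond energy.
Σ(broken) = 1×341 + 6×D + 1×624 + 1×558 = 1523 + 6D
Σ(formed) = 2×341 + 1×480 + 7×D = 1162 + 7D
ΔH = Σ(broken) − Σ(formed) = (1523 + 6D) − (1162 + 7D) = +361 − D
Setting this equal to −62 kJ gives D = 423 kJ/mol.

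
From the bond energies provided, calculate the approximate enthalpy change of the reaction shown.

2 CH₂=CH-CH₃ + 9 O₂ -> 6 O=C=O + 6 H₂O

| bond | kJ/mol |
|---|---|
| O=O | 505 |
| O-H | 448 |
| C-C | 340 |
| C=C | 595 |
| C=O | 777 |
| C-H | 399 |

ΔH ≈ −3497 kJ

Bonds broken (reactants):
  C-C: 2 × 340 = 680
  C-H: 12 × 399 = 4788
  C=C: 2 × 595 = 1190
  O=O: 9 × 505 = 4545
  Σ(broken) = 11203 kJ
Bonds formed (products):
  C=O: 12 × 777 = 9324
  O-H: 12 × 448 = 5376
  Σ(formed) = 14700 kJ
ΔH = Σ(broken) − Σ(formed) = 11203 − 14700 = −3497 kJ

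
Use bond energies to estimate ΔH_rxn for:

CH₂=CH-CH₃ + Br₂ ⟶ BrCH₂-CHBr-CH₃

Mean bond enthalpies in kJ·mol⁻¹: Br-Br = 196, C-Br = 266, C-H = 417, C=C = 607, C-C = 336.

Bonds broken (reactants):
  Br-Br: 1 × 196 = 196
  C-C: 1 × 336 = 336
  C-H: 6 × 417 = 2502
  C=C: 1 × 607 = 607
  Σ(broken) = 3641 kJ
Bonds formed (products):
  C-Br: 2 × 266 = 532
  C-C: 2 × 336 = 672
  C-H: 6 × 417 = 2502
  Σ(formed) = 3706 kJ
ΔH = Σ(broken) − Σ(formed) = 3641 − 3706 = −65 kJ

ΔH ≈ −65 kJ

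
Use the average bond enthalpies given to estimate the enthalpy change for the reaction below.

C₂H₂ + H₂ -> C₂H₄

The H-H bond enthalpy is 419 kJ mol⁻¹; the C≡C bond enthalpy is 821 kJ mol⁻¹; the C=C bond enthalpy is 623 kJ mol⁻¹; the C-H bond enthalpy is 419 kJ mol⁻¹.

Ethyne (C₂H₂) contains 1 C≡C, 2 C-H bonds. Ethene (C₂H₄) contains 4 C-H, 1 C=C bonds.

ΔH ≈ −221 kJ

Bonds broken (reactants):
  C≡C: 1 × 821 = 821
  C-H: 2 × 419 = 838
  H-H: 1 × 419 = 419
  Σ(broken) = 2078 kJ
Bonds formed (products):
  C-H: 4 × 419 = 1676
  C=C: 1 × 623 = 623
  Σ(formed) = 2299 kJ
ΔH = Σ(broken) − Σ(formed) = 2078 − 2299 = −221 kJ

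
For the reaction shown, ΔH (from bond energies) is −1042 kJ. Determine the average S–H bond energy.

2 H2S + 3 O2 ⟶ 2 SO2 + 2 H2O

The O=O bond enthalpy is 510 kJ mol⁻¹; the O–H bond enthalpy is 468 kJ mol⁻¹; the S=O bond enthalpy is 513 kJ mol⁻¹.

Let D be the S–H bond energy.
Σ(broken) = 3×510 + 4×D = 1530 + 4D
Σ(formed) = 4×468 + 4×513 = 3924
ΔH = Σ(broken) − Σ(formed) = (1530 + 4D) − (3924) = −2394 + 4D
Setting this equal to −1042 kJ gives 4D = 1352, so D = 338 kJ/mol.

D(S–H) ≈ 338 kJ/mol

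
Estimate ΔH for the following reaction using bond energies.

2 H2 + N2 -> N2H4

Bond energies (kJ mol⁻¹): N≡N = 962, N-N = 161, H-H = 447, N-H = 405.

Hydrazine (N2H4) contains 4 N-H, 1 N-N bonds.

ΔH ≈ +75 kJ

Bonds broken (reactants):
  H-H: 2 × 447 = 894
  N≡N: 1 × 962 = 962
  Σ(broken) = 1856 kJ
Bonds formed (products):
  N-H: 4 × 405 = 1620
  N-N: 1 × 161 = 161
  Σ(formed) = 1781 kJ
ΔH = Σ(broken) − Σ(formed) = 1856 − 1781 = +75 kJ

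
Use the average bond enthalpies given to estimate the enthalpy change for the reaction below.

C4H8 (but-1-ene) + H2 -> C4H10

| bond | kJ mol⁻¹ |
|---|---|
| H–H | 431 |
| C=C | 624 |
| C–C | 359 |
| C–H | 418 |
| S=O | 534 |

Bonds broken (reactants):
  C–C: 2 × 359 = 718
  C–H: 8 × 418 = 3344
  C=C: 1 × 624 = 624
  H–H: 1 × 431 = 431
  Σ(broken) = 5117 kJ
Bonds formed (products):
  C–C: 3 × 359 = 1077
  C–H: 10 × 418 = 4180
  Σ(formed) = 5257 kJ
ΔH = Σ(broken) − Σ(formed) = 5117 − 5257 = −140 kJ

ΔH ≈ −140 kJ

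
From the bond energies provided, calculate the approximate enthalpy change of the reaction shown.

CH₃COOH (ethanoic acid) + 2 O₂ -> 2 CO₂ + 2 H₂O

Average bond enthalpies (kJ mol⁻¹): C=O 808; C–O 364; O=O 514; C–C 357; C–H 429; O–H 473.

Bonds broken (reactants):
  C–C: 1 × 357 = 357
  C–H: 3 × 429 = 1287
  C–O: 1 × 364 = 364
  C=O: 1 × 808 = 808
  O–H: 1 × 473 = 473
  O=O: 2 × 514 = 1028
  Σ(broken) = 4317 kJ
Bonds formed (products):
  C=O: 4 × 808 = 3232
  O–H: 4 × 473 = 1892
  Σ(formed) = 5124 kJ
ΔH = Σ(broken) − Σ(formed) = 4317 − 5124 = −807 kJ

ΔH ≈ −807 kJ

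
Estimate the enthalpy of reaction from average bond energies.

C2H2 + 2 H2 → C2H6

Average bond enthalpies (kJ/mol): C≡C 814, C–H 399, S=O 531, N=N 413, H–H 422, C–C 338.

ΔH ≈ −276 kJ

Bonds broken (reactants):
  C≡C: 1 × 814 = 814
  C–H: 2 × 399 = 798
  H–H: 2 × 422 = 844
  Σ(broken) = 2456 kJ
Bonds formed (products):
  C–C: 1 × 338 = 338
  C–H: 6 × 399 = 2394
  Σ(formed) = 2732 kJ
ΔH = Σ(broken) − Σ(formed) = 2456 − 2732 = −276 kJ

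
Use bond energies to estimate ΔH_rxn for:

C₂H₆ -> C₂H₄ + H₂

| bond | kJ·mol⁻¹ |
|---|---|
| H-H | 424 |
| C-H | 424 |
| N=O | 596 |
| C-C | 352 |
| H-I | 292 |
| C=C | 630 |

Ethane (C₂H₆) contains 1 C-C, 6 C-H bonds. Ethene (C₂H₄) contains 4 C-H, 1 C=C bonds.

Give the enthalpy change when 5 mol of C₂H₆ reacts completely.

Bonds broken (reactants):
  C-C: 1 × 352 = 352
  C-H: 6 × 424 = 2544
  Σ(broken) = 2896 kJ
Bonds formed (products):
  C-H: 4 × 424 = 1696
  C=C: 1 × 630 = 630
  H-H: 1 × 424 = 424
  Σ(formed) = 2750 kJ
ΔH = Σ(broken) − Σ(formed) = 2896 − 2750 = +146 kJ
For 5× the reaction as written: 5 × (+146) = +730 kJ

ΔH = +730 kJ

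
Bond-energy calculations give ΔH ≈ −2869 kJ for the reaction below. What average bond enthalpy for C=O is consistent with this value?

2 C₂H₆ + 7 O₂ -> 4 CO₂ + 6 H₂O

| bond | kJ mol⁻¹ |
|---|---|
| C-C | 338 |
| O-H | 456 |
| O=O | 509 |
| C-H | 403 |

Let D be the C=O bond energy.
Σ(broken) = 2×338 + 12×403 + 7×509 = 9075
Σ(formed) = 8×D + 12×456 = 5472 + 8D
ΔH = Σ(broken) − Σ(formed) = (9075) − (5472 + 8D) = +3603 − 8D
Setting this equal to −2869 kJ gives 8D = 6472, so D = 809 kJ/mol.

D(C=O) ≈ 809 kJ/mol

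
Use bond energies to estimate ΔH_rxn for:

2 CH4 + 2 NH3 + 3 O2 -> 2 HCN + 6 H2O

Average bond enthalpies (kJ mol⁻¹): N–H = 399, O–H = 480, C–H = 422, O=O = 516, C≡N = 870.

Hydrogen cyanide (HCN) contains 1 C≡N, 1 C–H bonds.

Bonds broken (reactants):
  C–H: 8 × 422 = 3376
  N–H: 6 × 399 = 2394
  O=O: 3 × 516 = 1548
  Σ(broken) = 7318 kJ
Bonds formed (products):
  C≡N: 2 × 870 = 1740
  C–H: 2 × 422 = 844
  O–H: 12 × 480 = 5760
  Σ(formed) = 8344 kJ
ΔH = Σ(broken) − Σ(formed) = 7318 − 8344 = −1026 kJ

ΔH ≈ −1026 kJ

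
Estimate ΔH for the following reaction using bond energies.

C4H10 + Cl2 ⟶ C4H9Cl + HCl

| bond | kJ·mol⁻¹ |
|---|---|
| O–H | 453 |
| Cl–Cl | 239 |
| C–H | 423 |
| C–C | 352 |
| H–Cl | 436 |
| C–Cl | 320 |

Bonds broken (reactants):
  C–C: 3 × 352 = 1056
  C–H: 10 × 423 = 4230
  Cl–Cl: 1 × 239 = 239
  Σ(broken) = 5525 kJ
Bonds formed (products):
  C–C: 3 × 352 = 1056
  C–Cl: 1 × 320 = 320
  C–H: 9 × 423 = 3807
  H–Cl: 1 × 436 = 436
  Σ(formed) = 5619 kJ
ΔH = Σ(broken) − Σ(formed) = 5525 − 5619 = −94 kJ

ΔH ≈ −94 kJ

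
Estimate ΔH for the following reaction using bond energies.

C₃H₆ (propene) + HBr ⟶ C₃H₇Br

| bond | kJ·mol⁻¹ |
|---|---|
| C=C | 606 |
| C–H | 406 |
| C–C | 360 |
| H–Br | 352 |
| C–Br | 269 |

ΔH ≈ −77 kJ

Bonds broken (reactants):
  C–C: 1 × 360 = 360
  C–H: 6 × 406 = 2436
  C=C: 1 × 606 = 606
  H–Br: 1 × 352 = 352
  Σ(broken) = 3754 kJ
Bonds formed (products):
  C–Br: 1 × 269 = 269
  C–C: 2 × 360 = 720
  C–H: 7 × 406 = 2842
  Σ(formed) = 3831 kJ
ΔH = Σ(broken) − Σ(formed) = 3754 − 3831 = −77 kJ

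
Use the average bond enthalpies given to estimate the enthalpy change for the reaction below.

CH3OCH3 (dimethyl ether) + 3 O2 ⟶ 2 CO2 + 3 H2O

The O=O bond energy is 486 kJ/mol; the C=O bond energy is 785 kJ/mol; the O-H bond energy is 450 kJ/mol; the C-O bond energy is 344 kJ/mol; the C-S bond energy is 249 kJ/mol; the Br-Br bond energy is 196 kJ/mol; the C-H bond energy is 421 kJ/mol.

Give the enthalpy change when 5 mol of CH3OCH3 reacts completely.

Bonds broken (reactants):
  C-H: 6 × 421 = 2526
  C-O: 2 × 344 = 688
  O=O: 3 × 486 = 1458
  Σ(broken) = 4672 kJ
Bonds formed (products):
  C=O: 4 × 785 = 3140
  O-H: 6 × 450 = 2700
  Σ(formed) = 5840 kJ
ΔH = Σ(broken) − Σ(formed) = 4672 − 5840 = −1168 kJ
For 5× the reaction as written: 5 × (−1168) = −5840 kJ

ΔH = −5840 kJ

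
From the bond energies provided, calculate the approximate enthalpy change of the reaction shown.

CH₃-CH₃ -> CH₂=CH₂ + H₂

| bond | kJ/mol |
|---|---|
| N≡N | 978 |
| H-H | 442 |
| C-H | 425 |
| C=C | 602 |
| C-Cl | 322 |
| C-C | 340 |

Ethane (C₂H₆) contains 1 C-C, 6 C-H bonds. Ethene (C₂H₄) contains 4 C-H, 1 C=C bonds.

Bonds broken (reactants):
  C-C: 1 × 340 = 340
  C-H: 6 × 425 = 2550
  Σ(broken) = 2890 kJ
Bonds formed (products):
  C-H: 4 × 425 = 1700
  C=C: 1 × 602 = 602
  H-H: 1 × 442 = 442
  Σ(formed) = 2744 kJ
ΔH = Σ(broken) − Σ(formed) = 2890 − 2744 = +146 kJ

ΔH ≈ +146 kJ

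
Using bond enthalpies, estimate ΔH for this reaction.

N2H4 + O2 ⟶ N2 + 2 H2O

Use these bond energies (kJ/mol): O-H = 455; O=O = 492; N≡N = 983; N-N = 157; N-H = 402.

Bonds broken (reactants):
  N-H: 4 × 402 = 1608
  N-N: 1 × 157 = 157
  O=O: 1 × 492 = 492
  Σ(broken) = 2257 kJ
Bonds formed (products):
  N≡N: 1 × 983 = 983
  O-H: 4 × 455 = 1820
  Σ(formed) = 2803 kJ
ΔH = Σ(broken) − Σ(formed) = 2257 − 2803 = −546 kJ

ΔH ≈ −546 kJ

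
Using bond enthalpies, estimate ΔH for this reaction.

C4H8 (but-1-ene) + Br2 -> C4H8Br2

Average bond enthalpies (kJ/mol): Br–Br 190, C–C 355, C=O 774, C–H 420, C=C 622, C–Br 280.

Bonds broken (reactants):
  Br–Br: 1 × 190 = 190
  C–C: 2 × 355 = 710
  C–H: 8 × 420 = 3360
  C=C: 1 × 622 = 622
  Σ(broken) = 4882 kJ
Bonds formed (products):
  C–Br: 2 × 280 = 560
  C–C: 3 × 355 = 1065
  C–H: 8 × 420 = 3360
  Σ(formed) = 4985 kJ
ΔH = Σ(broken) − Σ(formed) = 4882 − 4985 = −103 kJ

ΔH ≈ −103 kJ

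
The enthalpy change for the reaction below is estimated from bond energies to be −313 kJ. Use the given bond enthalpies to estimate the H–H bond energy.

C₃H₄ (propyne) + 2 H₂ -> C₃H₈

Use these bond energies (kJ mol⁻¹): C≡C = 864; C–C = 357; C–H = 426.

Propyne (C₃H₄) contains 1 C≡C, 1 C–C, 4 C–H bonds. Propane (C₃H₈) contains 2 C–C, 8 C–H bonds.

D(H–H) ≈ 442 kJ/mol

Let D be the H–H bond energy.
Σ(broken) = 1×864 + 1×357 + 4×426 + 2×D = 2925 + 2D
Σ(formed) = 2×357 + 8×426 = 4122
ΔH = Σ(broken) − Σ(formed) = (2925 + 2D) − (4122) = −1197 + 2D
Setting this equal to −313 kJ gives 2D = 884, so D = 442 kJ/mol.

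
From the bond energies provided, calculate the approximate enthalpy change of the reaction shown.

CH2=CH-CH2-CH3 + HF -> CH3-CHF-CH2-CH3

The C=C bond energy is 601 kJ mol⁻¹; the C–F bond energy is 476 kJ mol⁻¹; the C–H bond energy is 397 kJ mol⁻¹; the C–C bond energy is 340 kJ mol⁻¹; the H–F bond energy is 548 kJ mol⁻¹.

Bonds broken (reactants):
  C–C: 2 × 340 = 680
  C–H: 8 × 397 = 3176
  C=C: 1 × 601 = 601
  H–F: 1 × 548 = 548
  Σ(broken) = 5005 kJ
Bonds formed (products):
  C–C: 3 × 340 = 1020
  C–F: 1 × 476 = 476
  C–H: 9 × 397 = 3573
  Σ(formed) = 5069 kJ
ΔH = Σ(broken) − Σ(formed) = 5005 − 5069 = −64 kJ

ΔH ≈ −64 kJ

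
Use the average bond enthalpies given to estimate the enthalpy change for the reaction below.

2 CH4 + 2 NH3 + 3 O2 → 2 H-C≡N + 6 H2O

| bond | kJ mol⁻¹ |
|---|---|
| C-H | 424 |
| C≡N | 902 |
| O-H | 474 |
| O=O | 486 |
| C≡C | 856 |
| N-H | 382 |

Bonds broken (reactants):
  C-H: 8 × 424 = 3392
  N-H: 6 × 382 = 2292
  O=O: 3 × 486 = 1458
  Σ(broken) = 7142 kJ
Bonds formed (products):
  C≡N: 2 × 902 = 1804
  C-H: 2 × 424 = 848
  O-H: 12 × 474 = 5688
  Σ(formed) = 8340 kJ
ΔH = Σ(broken) − Σ(formed) = 7142 − 8340 = −1198 kJ

ΔH ≈ −1198 kJ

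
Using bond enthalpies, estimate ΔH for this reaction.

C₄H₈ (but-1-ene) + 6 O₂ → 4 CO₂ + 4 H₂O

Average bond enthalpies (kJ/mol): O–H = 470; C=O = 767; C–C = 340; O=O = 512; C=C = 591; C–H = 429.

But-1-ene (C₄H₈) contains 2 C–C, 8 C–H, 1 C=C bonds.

ΔH ≈ −2121 kJ

Bonds broken (reactants):
  C–C: 2 × 340 = 680
  C–H: 8 × 429 = 3432
  C=C: 1 × 591 = 591
  O=O: 6 × 512 = 3072
  Σ(broken) = 7775 kJ
Bonds formed (products):
  C=O: 8 × 767 = 6136
  O–H: 8 × 470 = 3760
  Σ(formed) = 9896 kJ
ΔH = Σ(broken) − Σ(formed) = 7775 − 9896 = −2121 kJ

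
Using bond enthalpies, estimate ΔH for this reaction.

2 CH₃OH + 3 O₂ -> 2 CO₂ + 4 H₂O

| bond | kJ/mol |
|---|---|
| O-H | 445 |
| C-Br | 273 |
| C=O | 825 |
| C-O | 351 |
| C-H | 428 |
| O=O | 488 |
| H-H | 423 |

Bonds broken (reactants):
  C-H: 6 × 428 = 2568
  C-O: 2 × 351 = 702
  O-H: 2 × 445 = 890
  O=O: 3 × 488 = 1464
  Σ(broken) = 5624 kJ
Bonds formed (products):
  C=O: 4 × 825 = 3300
  O-H: 8 × 445 = 3560
  Σ(formed) = 6860 kJ
ΔH = Σ(broken) − Σ(formed) = 5624 − 6860 = −1236 kJ

ΔH ≈ −1236 kJ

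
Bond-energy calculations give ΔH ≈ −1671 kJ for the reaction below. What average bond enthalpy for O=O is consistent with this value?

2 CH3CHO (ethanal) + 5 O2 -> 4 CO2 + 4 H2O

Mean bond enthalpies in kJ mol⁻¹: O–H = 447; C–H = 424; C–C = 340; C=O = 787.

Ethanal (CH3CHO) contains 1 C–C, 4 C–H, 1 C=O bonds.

Let D be the O=O bond energy.
Σ(broken) = 2×340 + 8×424 + 2×787 + 5×D = 5646 + 5D
Σ(formed) = 8×787 + 8×447 = 9872
ΔH = Σ(broken) − Σ(formed) = (5646 + 5D) − (9872) = −4226 + 5D
Setting this equal to −1671 kJ gives 5D = 2555, so D = 511 kJ/mol.

D(O=O) ≈ 511 kJ/mol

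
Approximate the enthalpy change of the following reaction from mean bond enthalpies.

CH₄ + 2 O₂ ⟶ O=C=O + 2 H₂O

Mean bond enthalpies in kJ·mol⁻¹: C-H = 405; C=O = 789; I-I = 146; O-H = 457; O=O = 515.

ΔH ≈ −756 kJ

Bonds broken (reactants):
  C-H: 4 × 405 = 1620
  O=O: 2 × 515 = 1030
  Σ(broken) = 2650 kJ
Bonds formed (products):
  C=O: 2 × 789 = 1578
  O-H: 4 × 457 = 1828
  Σ(formed) = 3406 kJ
ΔH = Σ(broken) − Σ(formed) = 2650 − 3406 = −756 kJ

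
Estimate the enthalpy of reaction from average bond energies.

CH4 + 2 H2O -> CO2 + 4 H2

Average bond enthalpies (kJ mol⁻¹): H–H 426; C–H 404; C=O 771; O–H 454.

ΔH ≈ +186 kJ

Bonds broken (reactants):
  C–H: 4 × 404 = 1616
  O–H: 4 × 454 = 1816
  Σ(broken) = 3432 kJ
Bonds formed (products):
  C=O: 2 × 771 = 1542
  H–H: 4 × 426 = 1704
  Σ(formed) = 3246 kJ
ΔH = Σ(broken) − Σ(formed) = 3432 − 3246 = +186 kJ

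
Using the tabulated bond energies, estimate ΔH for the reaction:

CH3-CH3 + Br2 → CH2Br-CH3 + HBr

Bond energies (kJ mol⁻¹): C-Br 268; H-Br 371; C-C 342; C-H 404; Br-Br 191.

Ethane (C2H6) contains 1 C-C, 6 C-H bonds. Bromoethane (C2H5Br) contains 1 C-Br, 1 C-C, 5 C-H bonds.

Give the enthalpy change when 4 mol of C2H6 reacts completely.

Bonds broken (reactants):
  Br-Br: 1 × 191 = 191
  C-C: 1 × 342 = 342
  C-H: 6 × 404 = 2424
  Σ(broken) = 2957 kJ
Bonds formed (products):
  C-Br: 1 × 268 = 268
  C-C: 1 × 342 = 342
  C-H: 5 × 404 = 2020
  H-Br: 1 × 371 = 371
  Σ(formed) = 3001 kJ
ΔH = Σ(broken) − Σ(formed) = 2957 − 3001 = −44 kJ
For 4× the reaction as written: 4 × (−44) = −176 kJ

ΔH = −176 kJ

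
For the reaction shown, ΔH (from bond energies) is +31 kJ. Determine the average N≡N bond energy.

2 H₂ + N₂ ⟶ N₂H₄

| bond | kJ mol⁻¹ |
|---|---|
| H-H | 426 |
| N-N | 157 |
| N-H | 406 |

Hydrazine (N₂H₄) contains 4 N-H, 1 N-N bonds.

Let D be the N≡N bond energy.
Σ(broken) = 2×426 + 1×D = 852 + D
Σ(formed) = 4×406 + 1×157 = 1781
ΔH = Σ(broken) − Σ(formed) = (852 + D) − (1781) = −929 + D
Setting this equal to +31 kJ gives D = 960 kJ/mol.

D(N≡N) ≈ 960 kJ/mol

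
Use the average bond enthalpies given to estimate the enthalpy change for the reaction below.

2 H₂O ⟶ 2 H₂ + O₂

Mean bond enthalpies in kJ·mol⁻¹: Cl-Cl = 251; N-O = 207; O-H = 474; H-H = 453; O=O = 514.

Bonds broken (reactants):
  O-H: 4 × 474 = 1896
  Σ(broken) = 1896 kJ
Bonds formed (products):
  H-H: 2 × 453 = 906
  O=O: 1 × 514 = 514
  Σ(formed) = 1420 kJ
ΔH = Σ(broken) − Σ(formed) = 1896 − 1420 = +476 kJ

ΔH ≈ +476 kJ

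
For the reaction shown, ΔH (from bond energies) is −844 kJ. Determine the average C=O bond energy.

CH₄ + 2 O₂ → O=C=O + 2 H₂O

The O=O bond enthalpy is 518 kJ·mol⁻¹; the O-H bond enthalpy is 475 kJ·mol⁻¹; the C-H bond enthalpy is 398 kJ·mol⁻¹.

D(C=O) ≈ 786 kJ/mol

Let D be the C=O bond energy.
Σ(broken) = 4×398 + 2×518 = 2628
Σ(formed) = 2×D + 4×475 = 1900 + 2D
ΔH = Σ(broken) − Σ(formed) = (2628) − (1900 + 2D) = +728 − 2D
Setting this equal to −844 kJ gives 2D = 1572, so D = 786 kJ/mol.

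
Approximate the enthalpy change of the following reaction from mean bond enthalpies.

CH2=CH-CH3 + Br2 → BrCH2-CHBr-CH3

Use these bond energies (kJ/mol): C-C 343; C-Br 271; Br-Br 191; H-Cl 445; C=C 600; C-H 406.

Bonds broken (reactants):
  Br-Br: 1 × 191 = 191
  C-C: 1 × 343 = 343
  C-H: 6 × 406 = 2436
  C=C: 1 × 600 = 600
  Σ(broken) = 3570 kJ
Bonds formed (products):
  C-Br: 2 × 271 = 542
  C-C: 2 × 343 = 686
  C-H: 6 × 406 = 2436
  Σ(formed) = 3664 kJ
ΔH = Σ(broken) − Σ(formed) = 3570 − 3664 = −94 kJ

ΔH ≈ −94 kJ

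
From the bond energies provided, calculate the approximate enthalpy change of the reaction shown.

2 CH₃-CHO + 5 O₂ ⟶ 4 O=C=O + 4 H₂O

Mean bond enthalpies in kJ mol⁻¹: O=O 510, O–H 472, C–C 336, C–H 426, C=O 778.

Bonds broken (reactants):
  C–C: 2 × 336 = 672
  C–H: 8 × 426 = 3408
  C=O: 2 × 778 = 1556
  O=O: 5 × 510 = 2550
  Σ(broken) = 8186 kJ
Bonds formed (products):
  C=O: 8 × 778 = 6224
  O–H: 8 × 472 = 3776
  Σ(formed) = 10000 kJ
ΔH = Σ(broken) − Σ(formed) = 8186 − 10000 = −1814 kJ

ΔH ≈ −1814 kJ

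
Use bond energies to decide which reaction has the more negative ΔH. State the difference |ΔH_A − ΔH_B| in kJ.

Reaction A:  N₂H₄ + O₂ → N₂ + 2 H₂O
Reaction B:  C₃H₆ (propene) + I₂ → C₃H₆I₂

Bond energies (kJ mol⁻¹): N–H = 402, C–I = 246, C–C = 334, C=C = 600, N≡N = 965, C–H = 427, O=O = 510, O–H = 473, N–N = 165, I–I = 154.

Reaction A:
  Bonds broken (reactants):
    N–H: 4 × 402 = 1608
    N–N: 1 × 165 = 165
    O=O: 1 × 510 = 510
    Σ(broken) = 2283 kJ
  Bonds formed (products):
    N≡N: 1 × 965 = 965
    O–H: 4 × 473 = 1892
    Σ(formed) = 2857 kJ
  ΔH_A = 2283 − 2857 = −574 kJ
Reaction B:
  Bonds broken (reactants):
    C–C: 1 × 334 = 334
    C–H: 6 × 427 = 2562
    C=C: 1 × 600 = 600
    I–I: 1 × 154 = 154
    Σ(broken) = 3650 kJ
  Bonds formed (products):
    C–C: 2 × 334 = 668
    C–H: 6 × 427 = 2562
    C–I: 2 × 246 = 492
    Σ(formed) = 3722 kJ
  ΔH_B = 3650 − 3722 = −72 kJ
ΔH_A − ΔH_B = −502 kJ, so reaction A has the more negative ΔH; |ΔH_A − ΔH_B| = 502 kJ.

Reaction A, by 502 kJ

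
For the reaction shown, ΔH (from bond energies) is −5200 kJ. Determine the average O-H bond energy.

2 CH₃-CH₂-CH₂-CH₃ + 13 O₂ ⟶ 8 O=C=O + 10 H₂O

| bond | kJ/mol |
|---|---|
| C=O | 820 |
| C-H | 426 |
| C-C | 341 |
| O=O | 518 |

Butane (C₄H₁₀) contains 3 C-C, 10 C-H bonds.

D(O-H) ≈ 469 kJ/mol

Let D be the O-H bond energy.
Σ(broken) = 6×341 + 20×426 + 13×518 = 17300
Σ(formed) = 16×820 + 20×D = 13120 + 20D
ΔH = Σ(broken) − Σ(formed) = (17300) − (13120 + 20D) = +4180 − 20D
Setting this equal to −5200 kJ gives 20D = 9380, so D = 469 kJ/mol.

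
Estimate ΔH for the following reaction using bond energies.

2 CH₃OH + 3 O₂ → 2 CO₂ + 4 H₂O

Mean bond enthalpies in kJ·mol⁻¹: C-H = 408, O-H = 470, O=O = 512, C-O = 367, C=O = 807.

ΔH ≈ −1330 kJ

Bonds broken (reactants):
  C-H: 6 × 408 = 2448
  C-O: 2 × 367 = 734
  O-H: 2 × 470 = 940
  O=O: 3 × 512 = 1536
  Σ(broken) = 5658 kJ
Bonds formed (products):
  C=O: 4 × 807 = 3228
  O-H: 8 × 470 = 3760
  Σ(formed) = 6988 kJ
ΔH = Σ(broken) − Σ(formed) = 5658 − 6988 = −1330 kJ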